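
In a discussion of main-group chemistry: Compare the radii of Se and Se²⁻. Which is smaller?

Forming Se²⁻ adds 2 electrons to Se. More electron–electron repulsion in the same shell, with unchanged nuclear charge, lets the cloud expand.
An anion is larger than its parent atom: Se²⁻ > Se.

Se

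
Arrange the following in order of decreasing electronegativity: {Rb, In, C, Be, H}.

H is in period 1, group 1; Be is in period 2, group 2; C is in period 2, group 14; Rb is in period 5, group 1; In is in period 5, group 13.
Electronegativity increases across a period and decreases down a group, tracking effective nuclear charge and atomic size.
These span different periods and groups, so the two trends combine.
Be > Rb: relative to Rb, both the across-period and down-group shifts push Be's electronegativity up.
In > Be: period and group pull opposite ways; the across-period shift dominates (1.78 vs 1.57).
H > In: the two effects oppose for this pair; the down-group effect wins (2.20 vs 1.78).
C > H: the two effects oppose for this pair; the across-period effect wins (2.55 vs 2.20).
For reference (Pauling): H 2.20, Be 1.57, C 2.55, Rb 0.82, In 1.78.
So from highest to lowest: C > H > In > Be > Rb.

C > H > In > Be > Rb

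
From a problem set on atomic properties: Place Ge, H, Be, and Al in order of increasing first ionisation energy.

H is in period 1, group 1; Be is in period 2, group 2; Al is in period 3, group 13; Ge is in period 4, group 14.
IE₁ increases left→right with effective nuclear charge and decreases top→bottom as the valence shell moves farther out.
A diagonal step moves right (one effect) and down (the opposite effect) at once.
Ge > Al: the two effects oppose for this pair; the across-period effect wins (762 vs 578 kJ/mol).
Be > Ge: the two effects oppose for this pair; the down-group effect wins (900 vs 762 kJ/mol).
H > Be: period and group pull opposite ways; the down-group shift dominates (1312 vs 900 kJ/mol).
Tabulated first ionization energy (kJ/mol): H 1312, Be 900, Al 578, Ge 762.
So from lowest to highest: Al < Ge < Be < H.

Al < Ge < Be < H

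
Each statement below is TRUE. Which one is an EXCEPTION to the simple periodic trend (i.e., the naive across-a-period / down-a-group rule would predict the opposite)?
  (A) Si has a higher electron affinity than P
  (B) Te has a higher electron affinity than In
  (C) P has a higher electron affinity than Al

(A)

The general trend: electron affinity increases across a period and decreases down a group.
(A) Si (period 3, group 14) vs P (period 3, group 15): the stated order contradicts the simple trend.
(B) Te (period 5, group 16) vs In (period 5, group 13): the stated order agrees with the simple trend.
(C) P (period 3, group 15) vs Al (period 3, group 13): the stated order agrees with the simple trend.
The exception is (A): adding an electron to P's half-filled 3p³ is unfavourable, so Si (3p²) has the more exothermic EA.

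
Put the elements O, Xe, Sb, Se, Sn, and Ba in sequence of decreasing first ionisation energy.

O, Xe, Se, Sb, Sn, Ba

Across a period the outer electron is held more tightly (higher IE₁); down a group it sits in a higher shell, more shielded, and comes off more easily.
Neither a single period nor a single group — weigh both effects.
Sn > Ba: both effects reinforce here, so Sn is clearly the higher of the two.
Sb > Sn: Sb lies to the right of Sn in period 5, so the across-period effect alone puts Sb higher.
Se > Sb: both effects reinforce here, so Se is clearly the higher of the two.
Xe > Se: period and group pull opposite ways; the across-period shift dominates (1170 vs 941 kJ/mol).
O > Xe: the two effects oppose for this pair; the down-group effect wins (1314 vs 1170 kJ/mol).
Tabulated first ionization energy (kJ/mol): O 1314, Se 941, Sn 709, Sb 831, Xe 1170, Ba 503.
So from highest to lowest: O > Xe > Se > Sb > Sn > Ba.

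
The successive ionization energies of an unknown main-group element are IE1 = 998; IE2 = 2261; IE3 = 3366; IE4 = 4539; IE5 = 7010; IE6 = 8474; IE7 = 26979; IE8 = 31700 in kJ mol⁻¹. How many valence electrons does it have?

6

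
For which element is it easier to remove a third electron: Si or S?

Si

The third ionization energy removes an electron from the +2 ion. For each element: Si²⁺ still has 2 valence electrons; S²⁺ still has 4 valence electrons.
All are still removing valence electrons, so compare the +2 ions as you would atoms: IE_3 generally rises across a period (higher Z_eff) and falls down a group (larger shell), subject to the usual subshell exceptions.
Valence configurations: Si²⁺ [Ne]3s², S²⁺ [Ne]3s²3p².
Approximate IE_3 values (kJ/mol): Si 3232, S 3357.
So the third ionization energies run Si < S.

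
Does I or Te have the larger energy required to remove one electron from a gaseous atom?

Te is in period 5, group 16; I is in period 5, group 17.
IE₁ increases left→right with effective nuclear charge and decreases top→bottom as the valence shell moves farther out.
All lie in period 5, so first ionization energy increases left to right.
So I has the larger energy required to remove one electron from a gaseous atom (I > Te).

I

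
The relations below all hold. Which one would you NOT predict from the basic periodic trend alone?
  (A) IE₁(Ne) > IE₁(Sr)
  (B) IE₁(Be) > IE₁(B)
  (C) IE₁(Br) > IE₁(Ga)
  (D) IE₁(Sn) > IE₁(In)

(B)

The general trend: first ionization energy increases across a period and decreases down a group.
(A) Ne (period 2, group 18) vs Sr (period 5, group 2): the stated order agrees with the simple trend.
(B) Be (period 2, group 2) vs B (period 2, group 13): the stated order contradicts the simple trend.
(C) Br (period 4, group 17) vs Ga (period 4, group 13): the stated order agrees with the simple trend.
(D) Sn (period 5, group 14) vs In (period 5, group 13): the stated order agrees with the simple trend.
The exception is (B): removing B's lone 2p electron is easier than breaking Be's filled 2s².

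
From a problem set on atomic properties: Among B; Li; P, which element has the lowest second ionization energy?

P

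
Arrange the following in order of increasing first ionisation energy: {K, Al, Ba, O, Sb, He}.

K < Ba < Al < Sb < O < He

He is in period 1, group 18; O is in period 2, group 16; Al is in period 3, group 13; K is in period 4, group 1; Sb is in period 5, group 15; Ba is in period 6, group 2.
Across a period the outer electron is held more tightly (higher IE₁); down a group it sits in a higher shell, more shielded, and comes off more easily.
Here both period and group differ, so the two effects have to be weighed against each other.
Ba > K: the two effects oppose for this pair; the across-period effect wins (503 vs 419 kJ/mol).
Al > Ba: both effects reinforce here, so Al is clearly the higher of the two.
Sb > Al: the two effects oppose for this pair; the across-period effect wins (831 vs 578 kJ/mol).
O > Sb: both effects reinforce here, so O is clearly the higher of the two.
He > O: both effects reinforce here, so He is clearly the higher of the two.
Approximate values (kJ/mol): He 2372, O 1314, Al 578, K 419, Sb 831, Ba 503.
So from lowest to highest: K < Ba < Al < Sb < O < He.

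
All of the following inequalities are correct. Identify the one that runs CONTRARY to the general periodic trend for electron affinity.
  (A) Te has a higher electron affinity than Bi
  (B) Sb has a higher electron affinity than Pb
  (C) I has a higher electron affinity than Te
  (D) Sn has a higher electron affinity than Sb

The general trend: electron affinity increases across a period and decreases down a group.
(A) Te (period 5, group 16) vs Bi (period 6, group 15): the stated order agrees with the simple trend.
(B) Sb (period 5, group 15) vs Pb (period 6, group 14): the stated order agrees with the simple trend.
(C) I (period 5, group 17) vs Te (period 5, group 16): the stated order agrees with the simple trend.
(D) Sn (period 5, group 14) vs Sb (period 5, group 15): the stated order contradicts the simple trend.
The exception is (D): adding an electron to Sb's half-filled 5p³ is unfavourable, so Sn has the more exothermic EA.

(D)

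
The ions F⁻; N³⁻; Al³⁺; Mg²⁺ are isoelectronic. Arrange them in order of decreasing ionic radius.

N³⁻ > F⁻ > Mg²⁺ > Al³⁺

All of these have 10 electrons, so size is governed by nuclear charge alone: the more protons, the stronger the pull on the same electron cloud, and the smaller the ion.
Nuclear charges: Al³⁺ (Z=13), Mg²⁺ (Z=12), F⁻ (Z=9), N³⁻ (Z=7).
Largest to smallest: N³⁻ > F⁻ > Mg²⁺ > Al³⁺.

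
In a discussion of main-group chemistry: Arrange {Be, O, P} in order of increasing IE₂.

IE_2 is the cost of taking one more electron from the +1 cation: Be⁺ still has 1 valence electron; O⁺ still has 5 valence electrons; P⁺ still has 4 valence electrons.
All are still removing valence electrons, so compare the +1 ions as you would atoms: IE_2 generally rises across a period (higher Z_eff) and falls down a group (larger shell), subject to the usual subshell exceptions.
Valence configurations: Be⁺ [He]2s¹, O⁺ [He]2s²2p³, P⁺ [Ne]3s²3p².
Tabulated IE_2 (kJ/mol): Be 1757, O 3388, P 1907.
Hence IE_2: Be < P < O.

Be < P < O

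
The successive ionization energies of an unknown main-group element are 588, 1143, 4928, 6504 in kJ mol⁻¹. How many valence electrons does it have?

Look for the largest jump between consecutive ionization energies: IE3/IE2 ≈ 4.3, far larger than any earlier ratio.
That jump marks the point where a core electron is being removed. So the atom has 2 valence electrons.

2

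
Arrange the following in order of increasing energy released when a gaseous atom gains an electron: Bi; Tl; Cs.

Tl < Cs < Bi

Electron affinity generally becomes more exothermic across a period toward the halogens and less exothermic down a group.
All lie in period 6; the across-period trend (electron affinity increases left to right) applies, with the exception below.
Note the exception: Cs has a higher electron affinity than Tl, contrary to the simple trend — Tl's ns²np¹ configuration gives only a small electron affinity — the sparsely filled np subshell binds an added electron weakly.
Tabulated electron affinity (kJ/mol): Cs 46, Tl 19, Bi 91.
So from lowest to highest: Tl < Cs < Bi.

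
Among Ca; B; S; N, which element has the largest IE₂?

The second ionization energy removes an electron from the +1 ion. For each element: Ca⁺ still has 1 valence electron; B⁺ still has 2 valence electrons; S⁺ still has 5 valence electrons; N⁺ still has 4 valence electrons.
All are still removing valence electrons, so compare the +1 ions as you would atoms: IE_2 generally rises across a period (higher Z_eff) and falls down a group (larger shell), subject to the usual subshell exceptions.
Valence configurations: Ca⁺ [Ar]4s¹, B⁺ [He]2s², S⁺ [Ne]3s²3p³, N⁺ [He]2s²2p².
The numbers (kJ/mol): Ca 1145, B 2427, S 2252, N 2856.
Putting it together, IE_2: Ca < S < B < N.

N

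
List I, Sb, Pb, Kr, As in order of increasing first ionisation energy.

Pb < Sb < As < I < Kr

Removing the outermost electron gets harder across a period and easier down a group.
Here both period and group differ, so the two effects have to be weighed against each other.
Sb > Pb: relative to Pb, both the across-period and down-group shifts push Sb's first ionization energy up.
As > Sb: they share group 15; the group trend gives As the larger value.
I > As: period and group pull opposite ways; the across-period shift dominates (1008 vs 947 kJ/mol).
Kr > I: relative to I, both the across-period and down-group shifts push Kr's first ionization energy up.
Tabulated first ionization energy (kJ/mol): As 947, Kr 1351, Sb 831, I 1008, Pb 716.
So from lowest to highest: Pb < Sb < As < I < Kr.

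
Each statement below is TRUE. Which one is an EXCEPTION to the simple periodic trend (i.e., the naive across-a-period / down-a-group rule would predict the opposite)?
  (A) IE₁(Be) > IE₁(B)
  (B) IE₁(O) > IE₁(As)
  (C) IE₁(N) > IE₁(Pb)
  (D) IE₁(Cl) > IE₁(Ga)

(A)

The general trend: first ionisation energy increases across a period and decreases down a group.
(A) Be (period 2, group 2) vs B (period 2, group 13): the stated order contradicts the simple trend.
(B) O (period 2, group 16) vs As (period 4, group 15): the stated order agrees with the simple trend.
(C) N (period 2, group 15) vs Pb (period 6, group 14): the stated order agrees with the simple trend.
(D) Cl (period 3, group 17) vs Ga (period 4, group 13): the stated order agrees with the simple trend.
The exception is (A): removing B's lone 2p electron is easier than breaking Be's filled 2s².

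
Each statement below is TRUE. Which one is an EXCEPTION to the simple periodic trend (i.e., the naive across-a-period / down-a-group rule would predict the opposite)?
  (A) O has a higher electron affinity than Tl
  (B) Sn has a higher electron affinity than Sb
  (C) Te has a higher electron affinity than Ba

The general trend: electron affinity increases across a period and decreases down a group.
(A) O (period 2, group 16) vs Tl (period 6, group 13): the stated order agrees with the simple trend.
(B) Sn (period 5, group 14) vs Sb (period 5, group 15): the stated order contradicts the simple trend.
(C) Te (period 5, group 16) vs Ba (period 6, group 2): the stated order agrees with the simple trend.
The exception is (B): adding an electron to Sb's half-filled 5p³ is unfavourable, so Sn has the more exothermic EA.

(B)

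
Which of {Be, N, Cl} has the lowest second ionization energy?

Be

After 1 electron has been removed, what remains? Be⁺ still has 1 valence electron; N⁺ still has 4 valence electrons; Cl⁺ still has 6 valence electrons.
All are still removing valence electrons, so compare the +1 ions as you would atoms: IE_2 generally rises across a period (higher Z_eff) and falls down a group (larger shell), subject to the usual subshell exceptions.
Valence configurations: Be⁺ [He]2s¹, N⁺ [He]2s²2p², Cl⁺ [Ne]3s²3p⁴.
Approximate IE_2 values (kJ/mol): Be 1757, N 2856, Cl 2298.
Putting it together, IE_2: Be < Cl < N.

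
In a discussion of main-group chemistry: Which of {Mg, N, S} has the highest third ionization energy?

IE_3 is the cost of taking one more electron from the +2 cation: Mg²⁺ is the bare [Ne] core; N²⁺ still has 3 valence electrons; S²⁺ still has 4 valence electrons.
Breaking into a closed-shell core is much more expensive than removing a leftover valence electron — Mg has the largest IE_3 here.
Valence configurations: N²⁺ [He]2s²2p¹, S²⁺ [Ne]3s²3p².
Approximate IE_3 values (kJ/mol): Mg 7733, N 4578, S 3357.
Overall IE_3 order: S < N < Mg.

Mg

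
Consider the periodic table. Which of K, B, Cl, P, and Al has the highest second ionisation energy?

K

IE_2 is the cost of taking one more electron from the +1 cation: K⁺ is the bare [Ar] core; B⁺ still has 2 valence electrons; Cl⁺ still has 6 valence electrons; P⁺ still has 4 valence electrons; Al⁺ still has 2 valence electrons.
Pulling an electron out of a noble-gas core costs far more than removing a remaining valence electron, so K sits at the high end of IE_2.
Valence configurations: B⁺ [He]2s², Cl⁺ [Ne]3s²3p⁴, P⁺ [Ne]3s²3p², Al⁺ [Ne]3s².
Approximate IE_2 values (kJ/mol): K 3052, B 2427, Cl 2298, P 1907, Al 1817.
Overall IE_2 order: Al < P < Cl < B < K.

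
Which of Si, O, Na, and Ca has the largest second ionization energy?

Na

After 1 electron has been removed, what remains? Si⁺ still has 3 valence electrons; O⁺ still has 5 valence electrons; Na⁺ is the bare [Ne] core; Ca⁺ still has 1 valence electron.
Core electrons are held far more tightly than valence electrons, so Na tops the IE_2 order.
Valence configurations: Si⁺ [Ne]3s²3p¹, O⁺ [He]2s²2p³, Ca⁺ [Ar]4s¹.
The numbers (kJ/mol): Si 1577, O 3388, Na 4562, Ca 1145.
So the second ionization energies run Ca < Si < O < Na.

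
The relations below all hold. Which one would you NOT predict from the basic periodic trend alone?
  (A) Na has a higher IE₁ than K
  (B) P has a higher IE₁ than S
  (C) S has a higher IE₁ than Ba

The general trend: IE₁ increases across a period and decreases down a group.
(A) Na (period 3, group 1) vs K (period 4, group 1): the stated order agrees with the simple trend.
(B) P (period 3, group 15) vs S (period 3, group 16): the stated order contradicts the simple trend.
(C) S (period 3, group 16) vs Ba (period 6, group 2): the stated order agrees with the simple trend.
The exception is (B): S (3p⁴) ionizes more easily than half-filled P (3p³) because the paired 3p electron in S is pushed out by e⁻–e⁻ repulsion.

(B)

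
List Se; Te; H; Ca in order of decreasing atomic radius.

Ca > Te > Se > H

H is in period 1, group 1; Ca is in period 4, group 2; Se is in period 4, group 16; Te is in period 5, group 16.
Across a period the added protons contract the valence shell; down a group each new principal shell makes the atom larger.
These span different periods and groups, so the two trends combine.
Se > H: the two effects oppose for this pair; the down-group effect wins (116 vs 32 pm).
Te > Se: Te sits below Se in group 16, so the down-group effect alone puts Te larger.
Ca > Te: period and group pull opposite ways; the across-period shift dominates (171 vs 136 pm).
Tabulated atomic radius (pm): H 32, Ca 171, Se 116, Te 136.
So from largest to smallest: Ca > Te > Se > H.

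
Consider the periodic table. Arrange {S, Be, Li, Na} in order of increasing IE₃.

IE_3 is the cost of taking one more electron from the +2 cation: S²⁺ still has 4 valence electrons; Be²⁺ is the bare [He] core; Li²⁺ is already 1 electron into the core; Na²⁺ is already 1 electron into the core.
Core electrons are held far more tightly than valence electrons, so Na, Li and Be top the IE_3 order.
Tabulated IE_3 (kJ/mol): S 3357, Be 14849, Li 11815, Na 6910.
Overall IE_3 order: S < Na < Li < Be.

S, Na, Li, Be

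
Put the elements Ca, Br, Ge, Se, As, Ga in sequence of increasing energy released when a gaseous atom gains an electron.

Electron affinity generally becomes more exothermic across a period toward the halogens and less exothermic down a group.
All lie in period 4; the across-period trend (electron affinity increases left to right) applies, with the exception below.
Note the exception: Ge has a higher electron affinity than As, contrary to the simple trend — adding an electron to As's half-filled 4p³ is unfavourable, so Ge (4p²) has the more exothermic EA.
Approximate values (kJ/mol): Ca 2, Ga 29, Ge 119, As 78, Se 195, Br 325.
So from lowest to highest: Ca < Ga < As < Ge < Se < Br.

Ca, Ga, As, Ge, Se, Br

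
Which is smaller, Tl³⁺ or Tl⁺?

Tl³⁺

Both ions have Z = 81 protons, but Tl³⁺ has lost more electrons, so its remaining electrons feel a larger effective nuclear charge per electron and are pulled in more tightly.
Higher positive charge → smaller ion, so Tl⁺ > Tl³⁺.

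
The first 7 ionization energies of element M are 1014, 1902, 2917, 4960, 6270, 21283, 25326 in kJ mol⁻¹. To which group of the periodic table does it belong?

Group 15

Look for the largest jump between consecutive ionization energies: IE6/IE5 ≈ 3.4, far larger than any earlier ratio.
That jump marks the point where a core electron is being removed. So the atom has 5 valence electrons.
A main-group element with 5 valence electrons is in group 15.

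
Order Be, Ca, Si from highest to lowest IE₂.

Be > Si > Ca

After 1 electron has been removed, what remains? Be⁺ still has 1 valence electron; Ca⁺ still has 1 valence electron; Si⁺ still has 3 valence electrons.
All are still removing valence electrons, so compare the +1 ions as you would atoms: IE_2 generally rises across a period (higher Z_eff) and falls down a group (larger shell), subject to the usual subshell exceptions.
Valence configurations: Be⁺ [He]2s¹, Ca⁺ [Ar]4s¹, Si⁺ [Ne]3s²3p¹.
The numbers (kJ/mol): Be 1757, Ca 1145, Si 1577.
Putting it together, IE_2: Ca < Si < Be.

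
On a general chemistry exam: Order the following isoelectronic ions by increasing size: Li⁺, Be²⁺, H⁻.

Be²⁺ < Li⁺ < H⁻

All of these have 2 electrons, so size is governed by nuclear charge alone: the more protons, the stronger the pull on the same electron cloud, and the smaller the ion.
Nuclear charges: Be²⁺ (Z=4), Li⁺ (Z=3), H⁻ (Z=1).
Smallest to largest: Be²⁺ < Li⁺ < H⁻.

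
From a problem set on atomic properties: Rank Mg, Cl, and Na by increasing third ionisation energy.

Cl < Na < Mg

Consider each +2 ion: Mg²⁺ is the bare [Ne] core; Cl²⁺ still has 5 valence electrons; Na²⁺ is already 1 electron into the core.
Breaking into a closed-shell core is much more expensive than removing a leftover valence electron — Na and Mg have the largest IE_3 here.
The numbers (kJ/mol): Mg 7733, Cl 3822, Na 6910.
Overall IE_3 order: Cl < Na < Mg.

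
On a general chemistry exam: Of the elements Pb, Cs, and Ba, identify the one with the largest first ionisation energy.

Pb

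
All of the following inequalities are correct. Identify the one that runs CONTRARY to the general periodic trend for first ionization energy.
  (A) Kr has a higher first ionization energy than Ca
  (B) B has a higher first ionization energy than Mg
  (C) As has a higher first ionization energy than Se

(C)

The general trend: first ionization energy increases across a period and decreases down a group.
(A) Kr (period 4, group 18) vs Ca (period 4, group 2): the stated order agrees with the simple trend.
(B) B (period 2, group 13) vs Mg (period 3, group 2): the stated order agrees with the simple trend.
(C) As (period 4, group 15) vs Se (period 4, group 16): the stated order contradicts the simple trend.
The exception is (C): Se (4p⁴) ionizes more easily than half-filled As (4p³).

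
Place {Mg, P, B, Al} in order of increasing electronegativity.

B is in period 2, group 13; Mg is in period 3, group 2; Al is in period 3, group 13; P is in period 3, group 15.
Electronegativity increases across a period and decreases down a group, tracking effective nuclear charge and atomic size.
These span different periods and groups, so the two trends combine.
Al > Mg: Al lies to the right of Mg in period 3, so the across-period effect alone puts Al higher.
B > Al: they share group 13; the group trend gives B the larger value.
P > B: the two effects oppose for this pair; the across-period effect wins (2.19 vs 2.04).
For reference (Pauling): B 2.04, Mg 1.31, Al 1.61, P 2.19.
So from lowest to highest: Mg < Al < B < P.

Mg, Al, B, P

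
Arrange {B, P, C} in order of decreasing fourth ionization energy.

B > C > P

Consider each +3 ion: B³⁺ is the bare [He] core; P³⁺ still has 2 valence electrons; C³⁺ still has 1 valence electron.
Pulling an electron out of a noble-gas core costs far more than removing a remaining valence electron, so B sits at the high end of IE_4.
Valence configurations: P³⁺ [Ne]3s², C³⁺ [He]2s¹.
The numbers (kJ/mol): B 25026, P 4964, C 6223.
Putting it together, IE_4: P < C < B.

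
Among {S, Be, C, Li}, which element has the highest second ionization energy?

Li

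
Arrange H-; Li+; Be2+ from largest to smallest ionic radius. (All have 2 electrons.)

H- > Li+ > Be2+

All of these have 2 electrons, so size is governed by nuclear charge alone: the more protons, the stronger the pull on the same electron cloud, and the smaller the ion.
Nuclear charges: Be2+ (Z=4), Li+ (Z=3), H- (Z=1).
Largest to smallest: H- > Li+ > Be2+.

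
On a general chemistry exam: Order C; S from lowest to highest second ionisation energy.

IE_2 is the cost of taking one more electron from the +1 cation: C⁺ still has 3 valence electrons; S⁺ still has 5 valence electrons.
All are still removing valence electrons, so compare the +1 ions as you would atoms: IE_2 generally rises across a period (higher Z_eff) and falls down a group (larger shell), subject to the usual subshell exceptions.
Valence configurations: C⁺ [He]2s²2p¹, S⁺ [Ne]3s²3p³.
The numbers (kJ/mol): C 2353, S 2252.
Hence IE_2: S < C.

S < C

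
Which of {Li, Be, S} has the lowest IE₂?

The second ionization energy removes an electron from the +1 ion. For each element: Li⁺ is the bare [He] core; Be⁺ still has 1 valence electron; S⁺ still has 5 valence electrons.
Breaking into a closed-shell core is much more expensive than removing a leftover valence electron — Li has the largest IE_2 here.
Valence configurations: Be⁺ [He]2s¹, S⁺ [Ne]3s²3p³.
Approximate IE_2 values (kJ/mol): Li 7298, Be 1757, S 2252.
Overall IE_2 order: Be < S < Li.

Be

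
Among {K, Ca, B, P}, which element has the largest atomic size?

Radius decreases left→right (rising Z_eff, same n) and increases top→bottom (higher n).
Here both period and group differ, so the two effects have to be weighed against each other.
P > B: the two effects oppose for this pair; the down-group effect wins (111 vs 85 pm).
Ca > P: relative to P, both the across-period and down-group shifts push Ca's atomic radius up.
K > Ca: K lies to the left of Ca in period 4, so the across-period effect alone puts K larger.
Approximate values (pm): B 85, P 111, K 196, Ca 171.
The largest atomic size among these belongs to K.

K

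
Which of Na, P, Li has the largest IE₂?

IE_2 is the cost of taking one more electron from the +1 cation: Na⁺ is the bare [Ne] core; P⁺ still has 4 valence electrons; Li⁺ is the bare [He] core.
Core electrons are held far more tightly than valence electrons, so Na and Li top the IE_2 order.
The numbers (kJ/mol): Na 4562, P 1907, Li 7298.
Overall IE_2 order: P < Na < Li.

Li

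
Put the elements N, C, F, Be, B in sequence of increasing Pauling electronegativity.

Be < B < C < N < F

Be is in period 2, group 2; B is in period 2, group 13; C is in period 2, group 14; N is in period 2, group 15; F is in period 2, group 17.
EN rises left→right (higher Z_eff, smaller atoms) and falls top→bottom (larger, more shielded atoms).
All lie in period 2, so electronegativity increases left to right.
So from lowest to highest: Be < B < C < N < F.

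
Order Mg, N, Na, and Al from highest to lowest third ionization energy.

The third ionization energy removes an electron from the +2 ion. For each element: Mg²⁺ is the bare [Ne] core; N²⁺ still has 3 valence electrons; Na²⁺ is already 1 electron into the core; Al²⁺ still has 1 valence electron.
Breaking into a closed-shell core is much more expensive than removing a leftover valence electron — Na and Mg have the largest IE_3 here.
Valence configurations: N²⁺ [He]2s²2p¹, Al²⁺ [Ne]3s¹.
Tabulated IE_3 (kJ/mol): Mg 7733, N 4578, Na 6910, Al 2745.
So the third ionization energies run Al < N < Na < Mg.

Mg, Na, N, Al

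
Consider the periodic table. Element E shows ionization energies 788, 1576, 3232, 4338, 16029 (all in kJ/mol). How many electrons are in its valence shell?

4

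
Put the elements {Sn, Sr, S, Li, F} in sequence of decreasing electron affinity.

F > S > Sn > Li > Sr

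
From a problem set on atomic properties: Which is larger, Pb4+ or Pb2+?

Pb2+

Both ions have Z = 82 protons, but Pb4+ has lost more electrons, so its remaining electrons feel a larger effective nuclear charge per electron and are pulled in more tightly.
Higher positive charge → smaller ion, so Pb2+ > Pb4+.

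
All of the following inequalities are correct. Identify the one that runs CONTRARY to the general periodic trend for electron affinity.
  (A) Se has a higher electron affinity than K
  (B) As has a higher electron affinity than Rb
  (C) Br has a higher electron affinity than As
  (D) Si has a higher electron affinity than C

The general trend: electron affinity increases across a period and decreases down a group.
(A) Se (period 4, group 16) vs K (period 4, group 1): the stated order agrees with the simple trend.
(B) As (period 4, group 15) vs Rb (period 5, group 1): the stated order agrees with the simple trend.
(C) Br (period 4, group 17) vs As (period 4, group 15): the stated order agrees with the simple trend.
(D) Si (period 3, group 14) vs C (period 2, group 14): the stated order contradicts the simple trend.
The exception is (D): Si's larger, more diffuse 3p orbitals accept an added electron slightly more readily than C's compact 2p.

(D)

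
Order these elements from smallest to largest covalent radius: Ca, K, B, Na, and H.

H, B, Na, Ca, K

H is in period 1, group 1; B is in period 2, group 13; Na is in period 3, group 1; K is in period 4, group 1; Ca is in period 4, group 2.
Across a period the added protons contract the valence shell; down a group each new principal shell makes the atom larger.
Here both period and group differ, so the two effects have to be weighed against each other.
B > H: period and group pull opposite ways; the down-group shift dominates (85 vs 32 pm).
Na > B: both effects reinforce here, so Na is clearly the larger of the two.
Ca > Na: the two effects oppose for this pair; the down-group effect wins (171 vs 155 pm).
K > Ca: both are in period 4; the period trend gives K the larger value.
For reference (pm): H 32, B 85, Na 155, K 196, Ca 171.
So from smallest to largest: H < B < Na < Ca < K.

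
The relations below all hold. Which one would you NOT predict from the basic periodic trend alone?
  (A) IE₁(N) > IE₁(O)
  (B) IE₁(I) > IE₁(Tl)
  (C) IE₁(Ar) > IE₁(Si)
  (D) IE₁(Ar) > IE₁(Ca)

The general trend: IE₁ increases across a period and decreases down a group.
(A) N (period 2, group 15) vs O (period 2, group 16): the stated order contradicts the simple trend.
(B) I (period 5, group 17) vs Tl (period 6, group 13): the stated order agrees with the simple trend.
(C) Ar (period 3, group 18) vs Si (period 3, group 14): the stated order agrees with the simple trend.
(D) Ar (period 3, group 18) vs Ca (period 4, group 2): the stated order agrees with the simple trend.
The exception is (A): pairing an electron in O's 2p⁴ costs repulsion energy, so O ionizes more easily than half-filled N (2p³).

(A)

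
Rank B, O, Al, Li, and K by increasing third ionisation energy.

Al < B < K < O < Li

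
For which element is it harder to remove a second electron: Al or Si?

The second ionization energy removes an electron from the +1 ion. For each element: Al⁺ still has 2 valence electrons; Si⁺ still has 3 valence electrons.
All are still removing valence electrons, so compare the +1 ions as you would atoms: IE_2 generally rises across a period (higher Z_eff) and falls down a group (larger shell), subject to the usual subshell exceptions.
Valence configurations: Al⁺ [Ne]3s², Si⁺ [Ne]3s²3p¹.
Si⁺ loses a lone 3p electron whereas Al⁺ must break into a filled 3s² pair, so IE_2(Al) > IE_2(Si) even though Si has the higher nuclear charge.
Approximate IE_2 values (kJ/mol): Al 1817, Si 1577.
So the second ionization energies run Si < Al.

Al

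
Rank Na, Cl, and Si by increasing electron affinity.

Na is in period 3, group 1; Si is in period 3, group 14; Cl is in period 3, group 17.
Electron affinity generally becomes more exothermic across a period toward the halogens and less exothermic down a group.
All lie in period 3, so electron affinity increases left to right.
So from lowest to highest: Na < Si < Cl.

Na < Si < Cl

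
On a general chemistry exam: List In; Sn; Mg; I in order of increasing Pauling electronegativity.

Mg is in period 3, group 2; In is in period 5, group 13; Sn is in period 5, group 14; I is in period 5, group 17.
EN rises left→right (higher Z_eff, smaller atoms) and falls top→bottom (larger, more shielded atoms).
Neither a single period nor a single group — weigh both effects.
In > Mg: period and group pull opposite ways; the across-period shift dominates (1.78 vs 1.31).
Sn > In: both are in period 5; the period trend gives Sn the larger value.
I > Sn: both are in period 5; the period trend gives I the larger value.
For reference (Pauling): Mg 1.31, In 1.78, Sn 1.96, I 2.66.
So from lowest to highest: Mg < In < Sn < I.

Mg < In < Sn < I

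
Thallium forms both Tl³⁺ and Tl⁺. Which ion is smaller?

Tl³⁺

Both ions have Z = 81 protons, but Tl³⁺ has lost more electrons, so its remaining electrons feel a larger effective nuclear charge per electron and are pulled in more tightly.
Higher positive charge → smaller ion, so Tl⁺ > Tl³⁺.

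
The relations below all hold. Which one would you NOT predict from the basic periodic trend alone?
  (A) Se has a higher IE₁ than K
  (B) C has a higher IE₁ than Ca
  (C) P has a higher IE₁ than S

The general trend: IE₁ increases across a period and decreases down a group.
(A) Se (period 4, group 16) vs K (period 4, group 1): the stated order agrees with the simple trend.
(B) C (period 2, group 14) vs Ca (period 4, group 2): the stated order agrees with the simple trend.
(C) P (period 3, group 15) vs S (period 3, group 16): the stated order contradicts the simple trend.
The exception is (C): S (3p⁴) ionizes more easily than half-filled P (3p³) because the paired 3p electron in S is pushed out by e⁻–e⁻ repulsion.

(C)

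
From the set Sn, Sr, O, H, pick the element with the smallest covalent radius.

H

H is in period 1, group 1; O is in period 2, group 16; Sr is in period 5, group 2; Sn is in period 5, group 14.
Radius decreases left→right (rising Z_eff, same n) and increases top→bottom (higher n).
Here both period and group differ, so the two effects have to be weighed against each other.
O > H: period and group pull opposite ways; the down-group shift dominates (63 vs 32 pm).
Sn > O: relative to O, both the across-period and down-group shifts push Sn's atomic radius up.
Sr > Sn: Sr lies to the left of Sn in period 5, so the across-period effect alone puts Sr larger.
For reference (pm): H 32, O 63, Sr 185, Sn 140.
The smallest covalent radius among these belongs to H.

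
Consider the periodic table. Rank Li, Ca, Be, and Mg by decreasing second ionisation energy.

After 1 electron has been removed, what remains? Li⁺ is the bare [He] core; Ca⁺ still has 1 valence electron; Be⁺ still has 1 valence electron; Mg⁺ still has 1 valence electron.
Pulling an electron out of a noble-gas core costs far more than removing a remaining valence electron, so Li sits at the high end of IE_2.
Valence configurations: Ca⁺ [Ar]4s¹, Be⁺ [He]2s¹, Mg⁺ [Ne]3s¹.
Approximate IE_2 values (kJ/mol): Li 7298, Ca 1145, Be 1757, Mg 1451.
Hence IE_2: Ca < Mg < Be < Li.

Li > Be > Mg > Ca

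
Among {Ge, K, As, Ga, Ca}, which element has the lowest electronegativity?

K

EN rises left→right (higher Z_eff, smaller atoms) and falls top→bottom (larger, more shielded atoms).
All lie in period 4, so electronegativity increases left to right.
The lowest electronegativity among these belongs to K.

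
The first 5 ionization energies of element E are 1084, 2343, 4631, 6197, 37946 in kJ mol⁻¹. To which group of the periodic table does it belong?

Look for the largest jump between consecutive ionization energies: IE5/IE4 ≈ 6.1, far larger than any earlier ratio.
That jump marks the point where a core electron is being removed. So the atom has 4 valence electrons.
A main-group element with 4 valence electrons is in group 14.

Group 14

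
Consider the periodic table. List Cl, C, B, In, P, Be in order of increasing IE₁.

In, B, Be, P, C, Cl

Across a period the outer electron is held more tightly (higher IE₁); down a group it sits in a higher shell, more shielded, and comes off more easily.
Neither a single period nor a single group — weigh both effects.
B > In: they share group 13; the group trend gives B the larger value.
Be > B: this pair runs against the simple trend — see the exception note.
P > Be: period and group pull opposite ways; the across-period shift dominates (1012 vs 900 kJ/mol).
C > P: the two effects oppose for this pair; the down-group effect wins (1086 vs 1012 kJ/mol).
Cl > C: period and group pull opposite ways; the across-period shift dominates (1251 vs 1086 kJ/mol).
Note the exception: Be has a higher first ionization energy than B, contrary to the simple trend — removing B's lone 2p electron is easier than breaking Be's filled 2s².
Approximate values (kJ/mol): Be 900, B 801, C 1086, P 1012, Cl 1251, In 558.
So from lowest to highest: In < B < Be < P < C < Cl.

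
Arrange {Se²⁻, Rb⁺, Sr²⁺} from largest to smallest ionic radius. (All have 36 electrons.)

Se²⁻ > Rb⁺ > Sr²⁺

All of these have 36 electrons, so size is governed by nuclear charge alone: the more protons, the stronger the pull on the same electron cloud, and the smaller the ion.
Nuclear charges: Sr²⁺ (Z=38), Rb⁺ (Z=37), Se²⁻ (Z=34).
Largest to smallest: Se²⁻ > Rb⁺ > Sr²⁺.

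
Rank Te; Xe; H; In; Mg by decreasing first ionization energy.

H > Xe > Te > Mg > In

H is in period 1, group 1; Mg is in period 3, group 2; In is in period 5, group 13; Te is in period 5, group 16; Xe is in period 5, group 18.
Removing the outermost electron gets harder across a period and easier down a group.
Neither a single period nor a single group — weigh both effects.
Mg > In: period and group pull opposite ways; the down-group shift dominates (738 vs 558 kJ/mol).
Te > Mg: period and group pull opposite ways; the across-period shift dominates (869 vs 738 kJ/mol).
Xe > Te: both are in period 5; the period trend gives Xe the larger value.
H > Xe: period and group pull opposite ways; the down-group shift dominates (1312 vs 1170 kJ/mol).
For reference (kJ/mol): H 1312, Mg 738, In 558, Te 869, Xe 1170.
So from highest to lowest: H > Xe > Te > Mg > In.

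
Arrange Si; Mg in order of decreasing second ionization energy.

The second ionization energy removes an electron from the +1 ion. For each element: Si⁺ still has 3 valence electrons; Mg⁺ still has 1 valence electron.
All are still removing valence electrons, so compare the +1 ions as you would atoms: IE_2 generally rises across a period (higher Z_eff) and falls down a group (larger shell), subject to the usual subshell exceptions.
Valence configurations: Si⁺ [Ne]3s²3p¹, Mg⁺ [Ne]3s¹.
Tabulated IE_2 (kJ/mol): Si 1577, Mg 1451.
Putting it together, IE_2: Mg < Si.

Si > Mg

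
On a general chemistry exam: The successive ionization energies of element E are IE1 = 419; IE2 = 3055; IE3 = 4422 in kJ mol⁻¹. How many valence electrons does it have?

1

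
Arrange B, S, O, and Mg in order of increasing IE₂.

Mg < S < B < O

IE_2 is the cost of taking one more electron from the +1 cation: B⁺ still has 2 valence electrons; S⁺ still has 5 valence electrons; O⁺ still has 5 valence electrons; Mg⁺ still has 1 valence electron.
All are still removing valence electrons, so compare the +1 ions as you would atoms: IE_2 generally rises across a period (higher Z_eff) and falls down a group (larger shell), subject to the usual subshell exceptions.
Valence configurations: B⁺ [He]2s², S⁺ [Ne]3s²3p³, O⁺ [He]2s²2p³, Mg⁺ [Ne]3s¹.
The numbers (kJ/mol): B 2427, S 2252, O 3388, Mg 1451.
Putting it together, IE_2: Mg < S < B < O.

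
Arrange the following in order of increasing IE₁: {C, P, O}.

P < C < O

C is in period 2, group 14; O is in period 2, group 16; P is in period 3, group 15.
IE₁ increases left→right with effective nuclear charge and decreases top→bottom as the valence shell moves farther out.
Neither a single period nor a single group — weigh both effects.
C > P: period and group pull opposite ways; the down-group shift dominates (1086 vs 1012 kJ/mol).
O > C: O lies to the right of C in period 2, so the across-period effect alone puts O higher.
Approximate values (kJ/mol): C 1086, O 1314, P 1012.
So from lowest to highest: P < C < O.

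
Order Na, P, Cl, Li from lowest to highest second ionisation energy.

Consider each +1 ion: Na⁺ is the bare [Ne] core; P⁺ still has 4 valence electrons; Cl⁺ still has 6 valence electrons; Li⁺ is the bare [He] core.
Core electrons are held far more tightly than valence electrons, so Na and Li top the IE_2 order.
Valence configurations: P⁺ [Ne]3s²3p², Cl⁺ [Ne]3s²3p⁴.
Tabulated IE_2 (kJ/mol): Na 4562, P 1907, Cl 2298, Li 7298.
Putting it together, IE_2: P < Cl < Na < Li.

P < Cl < Na < Li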